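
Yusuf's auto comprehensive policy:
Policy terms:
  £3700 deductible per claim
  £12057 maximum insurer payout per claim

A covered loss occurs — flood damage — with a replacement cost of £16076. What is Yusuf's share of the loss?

£4019

Subtract the deductible: £16076 − £3700 = £12376.
£12376 exceeds the £12057 limit, so the insurer pays the limit: £12057.
Policyholder's share is the uncovered remainder: £16076 − £12057 = £4019.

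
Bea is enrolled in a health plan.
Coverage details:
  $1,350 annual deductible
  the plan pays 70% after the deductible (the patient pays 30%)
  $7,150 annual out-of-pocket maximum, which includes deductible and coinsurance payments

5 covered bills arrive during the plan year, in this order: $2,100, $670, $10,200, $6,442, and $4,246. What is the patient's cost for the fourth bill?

Claim 1 — $2,100: $1,350 finishes the deductible; $750 goes to coinsurance; patient's 30% is $225. Patient owes $1,575 (running OOP $1,575).
Claim 2 — $670: 30% coinsurance on $670 = $201. Cost to patient: $201. OOP to date $1,776.
Claim 3 — $10,200: deductible already satisfied, so patient's share is 30% × $10,200 = $3,060. Patient pays $3,060; OOP now $4,836.
Claim 4 — $6,442: deductible met; 30% of $6,442 = $1,932.60. Patient owes $1,932.60 (running OOP $6,768.60).

$1,932.60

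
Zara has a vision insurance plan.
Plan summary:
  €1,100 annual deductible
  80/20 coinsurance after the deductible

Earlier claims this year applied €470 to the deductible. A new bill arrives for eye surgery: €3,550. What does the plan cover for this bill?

Remaining deductible: €1,100 − €470 = €630.
After the €630 deductible portion, €3,550 − €630 = €2,920 is subject to coinsurance.
Member's 20% share of €2,920 is €584.
That puts the member's cost at €630 + €584 = €1,214.
The insurer covers the remainder: €3,550 − €1,214 = €2,336.

€2,336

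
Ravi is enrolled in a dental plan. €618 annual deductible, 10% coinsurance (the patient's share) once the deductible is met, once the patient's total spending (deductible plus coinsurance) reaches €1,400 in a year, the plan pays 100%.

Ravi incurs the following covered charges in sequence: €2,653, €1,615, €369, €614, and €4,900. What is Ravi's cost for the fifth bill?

€318.70

#1 (€2,653): deductible takes €618, €2,035 remains; patient's 10% is €203.50. Patient pays €821.50; OOP now €821.50.
#2 (€1,615): 10% coinsurance on €1,615 = €161.50. Patient owes €161.50 (running OOP €983).
#3 (€369): deductible already satisfied, so patient's share is 10% × €369 = €36.90. Patient owes €36.90 (running OOP €1,019.90).
#4 (€614): 10% coinsurance on €614 = €61.40. Cost to patient: €61.40. OOP to date €1,081.30.
#5 (€4,900): 10% coinsurance on €4,900 = €490. Adding that to €1,081.30 gives €1,571.30, past the €1,400 cap; patient pays only €1,400 − €1,081.30 = €318.70.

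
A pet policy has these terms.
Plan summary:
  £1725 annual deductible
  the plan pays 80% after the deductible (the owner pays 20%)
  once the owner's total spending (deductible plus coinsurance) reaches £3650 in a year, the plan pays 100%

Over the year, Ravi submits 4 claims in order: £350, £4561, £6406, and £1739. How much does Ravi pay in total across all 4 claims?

Claim 1 (£350): entire amount goes to the deductible. Owner owes £350 (running OOP £350).
Claim 2 (£4561): deductible takes £1375, £3186 remains; owner's 20% is £637.20. Owner pays £2012.20; OOP now £2362.20.
Claim 3 (£6406): deductible met; 20% of £6406 = £1281.20. Owner pays £1281.20; OOP now £3643.40.
Claim 4 (£1739): 20% coinsurance on £1739 = £347.80. OOP would hit £3991.20 > £3650, so the cap limits the owner to £3650 − £3643.40 = £6.60.
Summing the owner's payments: £350 + £2012.20 + £1281.20 + £6.60 = £3650.

£3650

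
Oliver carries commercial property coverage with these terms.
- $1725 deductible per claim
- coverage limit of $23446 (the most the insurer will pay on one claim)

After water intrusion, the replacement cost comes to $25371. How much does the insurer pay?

$23446

Subtract the deductible: $25371 − $1725 = $23646.
$23646 exceeds the $23446 limit, so the insurer pays the limit: $23446.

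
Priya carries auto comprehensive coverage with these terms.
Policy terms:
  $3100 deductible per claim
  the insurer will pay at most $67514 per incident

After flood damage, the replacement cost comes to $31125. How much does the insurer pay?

$28025

Subtract the deductible: $31125 − $3100 = $28025.
$28025 is within the $67514 limit, so the insurer pays $28025.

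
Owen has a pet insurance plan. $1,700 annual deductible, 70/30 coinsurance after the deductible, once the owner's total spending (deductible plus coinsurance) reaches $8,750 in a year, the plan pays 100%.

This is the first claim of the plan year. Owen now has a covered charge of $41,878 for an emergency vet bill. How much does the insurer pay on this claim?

The full $1,700 deductible is still open; $1,700 of this bill applies to it.
The remaining $40,178 (= $41,878 − $1,700) moves to coinsurance.
30% of $40,178 = $12,053.40 falls to the owner.
That puts the owner's cost at $1,700 + $12,053.40 = $13,753.40 before any cap.
Year-to-date out-of-pocket would reach $0 + $13,753.40 = $13,753.40, above the $8,750 maximum, so the owner pays only $8,750 − $0 = $8,750.
The plan picks up $41,878 − $8,750 = $33,128.

$33,128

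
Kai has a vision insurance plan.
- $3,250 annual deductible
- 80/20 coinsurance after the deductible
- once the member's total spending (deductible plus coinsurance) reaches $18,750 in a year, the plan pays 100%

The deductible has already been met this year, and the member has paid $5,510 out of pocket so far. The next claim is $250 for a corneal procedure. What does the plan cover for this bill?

The deductible is already satisfied, so the full bill goes to coinsurance.
Member's 20% share of $250 is $50.
Total out-of-pocket so far would be $5,510 + $50 = $5,560, below the $18,750 cap — no reduction.
The plan picks up $250 − $50 = $200.

$200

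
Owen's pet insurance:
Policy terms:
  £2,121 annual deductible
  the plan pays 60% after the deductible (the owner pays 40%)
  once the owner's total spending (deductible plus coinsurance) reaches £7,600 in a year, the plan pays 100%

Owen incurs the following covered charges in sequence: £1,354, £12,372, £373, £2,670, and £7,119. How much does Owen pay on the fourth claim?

Bill 1, £1,354: fully absorbed by the deductible. Owner pays £1,354; OOP now £1,354.
Bill 2, £12,372: £767 to deductible, leaving £11,605; coinsurance £11,605 × 40% = £4,642. Cost to owner: £5,409. OOP to date £6,763.
Bill 3, £373: deductible met; 40% of £373 = £149.20. Owner owes £149.20 (running OOP £6,912.20).
Bill 4, £2,670: 40% coinsurance on £2,670 = £1,068. Adding that to £6,912.20 gives £7,980.20, past the £7,600 cap; owner pays only £7,600 − £6,912.20 = £687.80.

£687.80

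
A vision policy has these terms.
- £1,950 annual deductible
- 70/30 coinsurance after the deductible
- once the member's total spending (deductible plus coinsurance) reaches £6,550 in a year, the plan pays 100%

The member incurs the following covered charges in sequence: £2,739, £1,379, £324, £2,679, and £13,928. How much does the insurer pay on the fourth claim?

Claim 1 — £2,739: £1,950 to deductible, leaving £789; 30% of £789 = £236.70. Cost to member: £2,186.70. OOP to date £2,186.70. Plan pays £2,739 − £2,186.70 = £552.30.
Claim 2 — £1,379: deductible already satisfied, so member's share is 30% × £1,379 = £413.70. Member pays £413.70; OOP now £2,600.40. Insurer: £1,379 − £413.70 = £965.30.
Claim 3 — £324: deductible met; 30% of £324 = £97.20. Cost to member: £97.20. OOP to date £2,697.60. Plan pays £324 − £97.20 = £226.80.
Claim 4 — £2,679: deductible met; 30% of £2,679 = £803.70. Member pays £803.70; OOP now £3,501.30. Plan pays £2,679 − £803.70 = £1,875.30.

£1,875.30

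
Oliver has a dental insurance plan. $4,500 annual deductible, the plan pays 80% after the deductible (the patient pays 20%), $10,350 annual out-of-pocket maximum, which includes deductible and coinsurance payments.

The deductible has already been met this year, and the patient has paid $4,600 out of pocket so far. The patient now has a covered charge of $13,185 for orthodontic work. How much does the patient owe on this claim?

$2,637

With the deductible met, the entire $13,185 is subject to coinsurance.
Coinsurance: $13,185 × 20% = $2,637.
Cumulative spending $4,600 + $2,637 = $7,237 stays under the $10,350 maximum.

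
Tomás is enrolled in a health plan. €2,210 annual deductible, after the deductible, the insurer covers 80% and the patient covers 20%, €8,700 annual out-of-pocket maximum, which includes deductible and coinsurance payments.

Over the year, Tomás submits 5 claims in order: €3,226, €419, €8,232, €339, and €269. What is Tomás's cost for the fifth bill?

Bill 1, €3,226: €2,210 to deductible, leaving €1,016; 20% of €1,016 = €203.20. Cost to patient: €2,413.20. OOP to date €2,413.20.
Bill 2, €419: 20% coinsurance on €419 = €83.80. Patient owes €83.80 (running OOP €2,497).
Bill 3, €8,232: deductible already satisfied, so patient's share is 20% × €8,232 = €1,646.40. Cost to patient: €1,646.40. OOP to date €4,143.40.
Bill 4, €339: deductible met; 20% of €339 = €67.80. Patient pays €67.80; OOP now €4,211.20.
Bill 5, €269: 20% coinsurance on €269 = €53.80. Patient pays €53.80; OOP now €4,265.

€53.80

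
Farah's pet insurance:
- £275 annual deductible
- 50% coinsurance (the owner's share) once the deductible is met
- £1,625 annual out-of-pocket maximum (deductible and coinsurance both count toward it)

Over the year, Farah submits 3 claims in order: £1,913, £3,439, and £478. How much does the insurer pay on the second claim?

Claim 1 (£1,913): deductible takes £275, £1,638 remains; coinsurance £1,638 × 50% = £819. Owner owes £1,094 (running OOP £1,094). Insurer: £1,913 − £1,094 = £819.
Claim 2 (£3,439): deductible already satisfied, so owner's share is 50% × £3,439 = £1,719.50. That would push OOP to £2,813.50, over the £1,625 cap, so owner pays £1,625 − £1,094 = £531. Plan pays £3,439 − £531 = £2,908.

£2,908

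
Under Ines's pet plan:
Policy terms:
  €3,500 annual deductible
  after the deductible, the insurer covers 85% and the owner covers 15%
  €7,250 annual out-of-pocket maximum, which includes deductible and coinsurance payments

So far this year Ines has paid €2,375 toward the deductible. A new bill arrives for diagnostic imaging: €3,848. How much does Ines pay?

Deductible still to meet: €3,500 − €2,375 = €1,125.
That leaves €3,848 − €1,125 = €2,723 for coinsurance.
Owner's 15% share of €2,723 is €408.45.
Owner responsibility before any cap: €1,125 + €408.45 = €1,533.45.
Total out-of-pocket so far would be €2,375 + €1,533.45 = €3,908.45, below the €7,250 cap — no reduction.

€1,533.45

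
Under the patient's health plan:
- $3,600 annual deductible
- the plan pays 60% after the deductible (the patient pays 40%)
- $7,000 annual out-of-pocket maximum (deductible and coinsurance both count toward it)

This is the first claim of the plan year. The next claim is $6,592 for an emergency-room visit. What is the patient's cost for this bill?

The full $3,600 deductible is still open; $3,600 of this bill applies to it.
That leaves $6,592 − $3,600 = $2,992 for coinsurance.
Coinsurance: $2,992 × 40% = $1,196.80.
Patient responsibility before any cap: $3,600 + $1,196.80 = $4,796.80.
Total out-of-pocket so far would be $0 + $4,796.80 = $4,796.80, below the $7,000 cap — no reduction.

$4,796.80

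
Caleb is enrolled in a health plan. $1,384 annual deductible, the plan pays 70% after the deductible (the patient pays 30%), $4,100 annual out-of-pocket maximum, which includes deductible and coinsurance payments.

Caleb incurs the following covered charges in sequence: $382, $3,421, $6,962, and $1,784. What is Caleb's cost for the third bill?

$1,990.30

Claim 1 ($382): fully absorbed by the deductible. Patient owes $382 (running OOP $382).
Claim 2 ($3,421): $1,002 to deductible, leaving $2,419; coinsurance $2,419 × 30% = $725.70. Patient owes $1,727.70 (running OOP $2,109.70).
Claim 3 ($6,962): 30% coinsurance on $6,962 = $2,088.60. Adding that to $2,109.70 gives $4,198.30, past the $4,100 cap; patient pays only $4,100 − $2,109.70 = $1,990.30.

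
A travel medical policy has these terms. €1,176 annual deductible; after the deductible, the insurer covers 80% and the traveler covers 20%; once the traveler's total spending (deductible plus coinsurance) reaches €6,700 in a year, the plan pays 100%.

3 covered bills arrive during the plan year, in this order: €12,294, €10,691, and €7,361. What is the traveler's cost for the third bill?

€1,162.20

Bill 1, €12,294: €1,176 finishes the deductible; €11,118 goes to coinsurance; coinsurance €11,118 × 20% = €2,223.60. Cost to traveler: €3,399.60. OOP to date €3,399.60.
Bill 2, €10,691: deductible met; 20% of €10,691 = €2,138.20. Traveler pays €2,138.20; OOP now €5,537.80.
Bill 3, €7,361: deductible already satisfied, so traveler's share is 20% × €7,361 = €1,472.20. Adding that to €5,537.80 gives €7,010, past the €6,700 cap; traveler pays only €6,700 − €5,537.80 = €1,162.20.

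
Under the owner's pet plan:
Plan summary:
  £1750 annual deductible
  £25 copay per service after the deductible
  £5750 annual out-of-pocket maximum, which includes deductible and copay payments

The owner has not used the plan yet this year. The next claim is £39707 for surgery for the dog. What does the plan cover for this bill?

The full £1750 deductible is still open; £1750 of this bill applies to it.
The remaining £37957 (= £39707 − £1750) moves to the copay.
Copay on this service: £25.
That puts the owner's cost at £1750 + £25 = £1775 before any cap.
Total out-of-pocket so far would be £0 + £1775 = £1775, below the £5750 cap — no reduction.
Insurer pays the balance: £39707 − £1775 = £37932.

£37932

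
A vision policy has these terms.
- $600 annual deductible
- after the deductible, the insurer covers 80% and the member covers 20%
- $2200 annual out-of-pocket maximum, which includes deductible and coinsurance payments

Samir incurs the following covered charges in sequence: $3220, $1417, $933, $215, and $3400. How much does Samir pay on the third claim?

Claim 1 ($3220): $600 finishes the deductible; $2620 goes to coinsurance; coinsurance $2620 × 20% = $524. Member pays $1124; OOP now $1124.
Claim 2 ($1417): 20% coinsurance on $1417 = $283.40. Member pays $283.40; OOP now $1407.40.
Claim 3 ($933): deductible met; 20% of $933 = $186.60. Cost to member: $186.60. OOP to date $1594.

$186.60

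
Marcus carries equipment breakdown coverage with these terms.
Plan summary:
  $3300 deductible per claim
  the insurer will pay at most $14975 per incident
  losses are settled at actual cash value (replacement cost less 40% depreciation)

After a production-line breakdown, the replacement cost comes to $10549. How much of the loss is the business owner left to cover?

$7519.60

At 40% depreciation, ACV = $10549 − $4219.60 = $6329.40.
Less the $3300 deductible: $6329.40 − $3300 = $3029.40.
$3029.40 is within the $14975 limit, so the insurer pays $3029.40.
The business owner bears the rest of the original loss: $10549 − $3029.40 = $7519.60.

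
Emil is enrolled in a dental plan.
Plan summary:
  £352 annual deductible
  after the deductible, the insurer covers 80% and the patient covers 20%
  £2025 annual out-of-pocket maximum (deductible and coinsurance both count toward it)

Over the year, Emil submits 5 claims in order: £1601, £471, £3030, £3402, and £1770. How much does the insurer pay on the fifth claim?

£1727.40

#1 (£1601): £352 finishes the deductible; £1249 goes to coinsurance; coinsurance £1249 × 20% = £249.80. Patient pays £601.80; OOP now £601.80. Insurer: £1601 − £601.80 = £999.20.
#2 (£471): deductible met; 20% of £471 = £94.20. Patient pays £94.20; OOP now £696. Plan pays £471 − £94.20 = £376.80.
#3 (£3030): 20% coinsurance on £3030 = £606. Patient pays £606; OOP now £1302. Plan pays £3030 − £606 = £2424.
#4 (£3402): deductible met; 20% of £3402 = £680.40. Cost to patient: £680.40. OOP to date £1982.40. Plan pays £3402 − £680.40 = £2721.60.
#5 (£1770): 20% coinsurance on £1770 = £354. Adding that to £1982.40 gives £2336.40, past the £2025 cap; patient pays only £2025 − £1982.40 = £42.60. Insurer: £1770 − £42.60 = £1727.40.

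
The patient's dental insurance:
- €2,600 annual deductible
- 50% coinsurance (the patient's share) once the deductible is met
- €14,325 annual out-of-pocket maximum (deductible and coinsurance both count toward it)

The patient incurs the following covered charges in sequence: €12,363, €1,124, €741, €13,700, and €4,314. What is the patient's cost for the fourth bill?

€5,911

Bill 1, €12,363: deductible takes €2,600, €9,763 remains; coinsurance €9,763 × 50% = €4,881.50. Patient pays €7,481.50; OOP now €7,481.50.
Bill 2, €1,124: deductible met; 50% of €1,124 = €562. Cost to patient: €562. OOP to date €8,043.50.
Bill 3, €741: 50% coinsurance on €741 = €370.50. Cost to patient: €370.50. OOP to date €8,414.
Bill 4, €13,700: deductible already satisfied, so patient's share is 50% × €13,700 = €6,850. Adding that to €8,414 gives €15,264, past the €14,325 cap; patient pays only €14,325 − €8,414 = €5,911.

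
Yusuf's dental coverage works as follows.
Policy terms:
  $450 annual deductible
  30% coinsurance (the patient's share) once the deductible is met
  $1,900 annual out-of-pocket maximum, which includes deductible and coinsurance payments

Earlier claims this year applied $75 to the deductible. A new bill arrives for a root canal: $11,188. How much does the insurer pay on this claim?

$9,363

Deductible still to meet: $450 − $75 = $375.
The remaining $10,813 (= $11,188 − $375) moves to coinsurance.
Coinsurance: $10,813 × 30% = $3,243.90.
So the patient owes $375 + $3,243.90 = $3,618.90 before any cap.
Adding $3,618.90 to the $75 already spent would give $3,693.90, which exceeds the $1,900 cap; the patient pays just $1,900 − $75 = $1,825.
Insurer pays the balance: $11,188 − $1,825 = $9,363.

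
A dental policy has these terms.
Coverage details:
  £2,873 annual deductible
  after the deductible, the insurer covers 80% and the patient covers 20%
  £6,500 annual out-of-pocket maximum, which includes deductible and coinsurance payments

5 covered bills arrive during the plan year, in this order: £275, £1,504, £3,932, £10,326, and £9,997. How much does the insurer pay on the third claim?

£2,270.40

#1 (£275): entire amount goes to the deductible. Cost to patient: £275. OOP to date £275. Plan pays £275 − £275 = £0.
#2 (£1,504): all of it applies to the deductible. Cost to patient: £1,504. OOP to date £1,779. Plan pays £1,504 − £1,504 = £0.
#3 (£3,932): £1,094 to deductible, leaving £2,838; 20% of £2,838 = £567.60. Cost to patient: £1,661.60. OOP to date £3,440.60. Plan pays £3,932 − £1,661.60 = £2,270.40.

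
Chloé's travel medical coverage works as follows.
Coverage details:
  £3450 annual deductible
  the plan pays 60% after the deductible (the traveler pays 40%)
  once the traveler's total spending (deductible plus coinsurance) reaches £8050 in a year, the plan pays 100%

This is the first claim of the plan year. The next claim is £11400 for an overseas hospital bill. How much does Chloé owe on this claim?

£6630

Nothing has been paid toward the £3450 deductible, so the first £3450 of this charge is applied there.
After the £3450 deductible portion, £11400 − £3450 = £7950 is subject to coinsurance.
40% of £7950 = £3180 falls to the traveler.
That puts the traveler's cost at £3450 + £3180 = £6630 before any cap.
Cumulative spending £0 + £6630 = £6630 stays under the £8050 maximum.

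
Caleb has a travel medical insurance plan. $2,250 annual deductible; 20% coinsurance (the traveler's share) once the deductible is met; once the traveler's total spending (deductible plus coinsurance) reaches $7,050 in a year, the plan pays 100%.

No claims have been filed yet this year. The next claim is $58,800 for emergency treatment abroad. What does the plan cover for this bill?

Deductible not yet touched, so the first $2,250 of the bill goes to the deductible.
That leaves $58,800 − $2,250 = $56,550 for coinsurance.
Traveler's 20% share of $56,550 is $11,310.
That puts the traveler's cost at $2,250 + $11,310 = $13,560 before any cap.
Year-to-date out-of-pocket would reach $0 + $13,560 = $13,560, above the $7,050 maximum, so the traveler pays only $7,050 − $0 = $7,050.
The insurer covers the remainder: $58,800 − $7,050 = $51,750.

$51,750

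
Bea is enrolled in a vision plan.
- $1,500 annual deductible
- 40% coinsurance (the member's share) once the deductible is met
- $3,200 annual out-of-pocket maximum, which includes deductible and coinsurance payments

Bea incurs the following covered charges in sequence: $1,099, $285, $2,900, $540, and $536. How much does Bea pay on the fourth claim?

$216

#1 ($1,099): all of it applies to the deductible. Member owes $1,099 (running OOP $1,099).
#2 ($285): all of it applies to the deductible. Cost to member: $285. OOP to date $1,384.
#3 ($2,900): deductible takes $116, $2,784 remains; coinsurance $2,784 × 40% = $1,113.60. Cost to member: $1,229.60. OOP to date $2,613.60.
#4 ($540): deductible met; 40% of $540 = $216. Member owes $216 (running OOP $2,829.60).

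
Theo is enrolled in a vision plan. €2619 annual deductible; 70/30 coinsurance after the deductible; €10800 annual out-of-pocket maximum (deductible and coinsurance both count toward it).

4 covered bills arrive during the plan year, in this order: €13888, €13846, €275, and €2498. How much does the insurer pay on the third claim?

€192.50

Bill 1, €13888: €2619 finishes the deductible; €11269 goes to coinsurance; coinsurance €11269 × 30% = €3380.70. Cost to member: €5999.70. OOP to date €5999.70. Plan pays €13888 − €5999.70 = €7888.30.
Bill 2, €13846: 30% coinsurance on €13846 = €4153.80. Member owes €4153.80 (running OOP €10153.50). Insurer: €13846 − €4153.80 = €9692.20.
Bill 3, €275: deductible met; 30% of €275 = €82.50. Cost to member: €82.50. OOP to date €10236. Plan pays €275 − €82.50 = €192.50.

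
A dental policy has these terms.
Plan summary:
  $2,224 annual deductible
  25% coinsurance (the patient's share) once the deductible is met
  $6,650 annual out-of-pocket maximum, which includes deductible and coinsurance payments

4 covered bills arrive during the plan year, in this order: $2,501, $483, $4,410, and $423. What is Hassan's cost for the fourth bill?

#1 ($2,501): $2,224 finishes the deductible; $277 goes to coinsurance; coinsurance $277 × 25% = $69.25. Cost to patient: $2,293.25. OOP to date $2,293.25.
#2 ($483): 25% coinsurance on $483 = $120.75. Patient pays $120.75; OOP now $2,414.
#3 ($4,410): deductible met; 25% of $4,410 = $1,102.50. Patient owes $1,102.50 (running OOP $3,516.50).
#4 ($423): 25% coinsurance on $423 = $105.75. Cost to patient: $105.75. OOP to date $3,622.25.

$105.75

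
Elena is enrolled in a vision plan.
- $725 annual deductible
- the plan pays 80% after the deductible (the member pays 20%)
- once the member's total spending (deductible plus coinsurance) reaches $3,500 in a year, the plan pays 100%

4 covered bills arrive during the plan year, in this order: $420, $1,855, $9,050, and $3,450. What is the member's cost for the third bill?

$1,810

Claim 1 — $420: entire amount goes to the deductible. Cost to member: $420. OOP to date $420.
Claim 2 — $1,855: deductible takes $305, $1,550 remains; member's 20% is $310. Member pays $615; OOP now $1,035.
Claim 3 — $9,050: 20% coinsurance on $9,050 = $1,810. Member owes $1,810 (running OOP $2,845).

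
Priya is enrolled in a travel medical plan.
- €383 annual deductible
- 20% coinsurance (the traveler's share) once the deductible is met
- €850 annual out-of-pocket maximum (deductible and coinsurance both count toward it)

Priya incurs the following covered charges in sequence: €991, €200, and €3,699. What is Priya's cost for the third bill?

Bill 1, €991: €383 finishes the deductible; €608 goes to coinsurance; coinsurance €608 × 20% = €121.60. Traveler pays €504.60; OOP now €504.60.
Bill 2, €200: deductible already satisfied, so traveler's share is 20% × €200 = €40. Cost to traveler: €40. OOP to date €544.60.
Bill 3, €3,699: 20% coinsurance on €3,699 = €739.80. That would push OOP to €1,284.40, over the €850 cap, so traveler pays €850 − €544.60 = €305.40.

€305.40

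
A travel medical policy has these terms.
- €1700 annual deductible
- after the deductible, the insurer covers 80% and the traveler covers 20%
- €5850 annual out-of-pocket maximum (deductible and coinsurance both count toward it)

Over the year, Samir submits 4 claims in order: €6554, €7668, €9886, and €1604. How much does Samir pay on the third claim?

Claim 1 (€6554): deductible takes €1700, €4854 remains; 20% of €4854 = €970.80. Traveler owes €2670.80 (running OOP €2670.80).
Claim 2 (€7668): 20% coinsurance on €7668 = €1533.60. Traveler pays €1533.60; OOP now €4204.40.
Claim 3 (€9886): deductible met; 20% of €9886 = €1977.20. OOP would hit €6181.60 > €5850, so the cap limits the traveler to €5850 − €4204.40 = €1645.60.

€1645.60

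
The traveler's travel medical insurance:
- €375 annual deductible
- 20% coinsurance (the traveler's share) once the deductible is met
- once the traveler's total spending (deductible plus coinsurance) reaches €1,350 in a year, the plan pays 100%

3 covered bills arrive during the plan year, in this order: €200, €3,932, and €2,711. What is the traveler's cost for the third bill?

€223.60

Claim 1 (€200): all of it applies to the deductible. Traveler owes €200 (running OOP €200).
Claim 2 (€3,932): €175 finishes the deductible; €3,757 goes to coinsurance; traveler's 20% is €751.40. Cost to traveler: €926.40. OOP to date €1,126.40.
Claim 3 (€2,711): deductible already satisfied, so traveler's share is 20% × €2,711 = €542.20. Adding that to €1,126.40 gives €1,668.60, past the €1,350 cap; traveler pays only €1,350 − €1,126.40 = €223.60.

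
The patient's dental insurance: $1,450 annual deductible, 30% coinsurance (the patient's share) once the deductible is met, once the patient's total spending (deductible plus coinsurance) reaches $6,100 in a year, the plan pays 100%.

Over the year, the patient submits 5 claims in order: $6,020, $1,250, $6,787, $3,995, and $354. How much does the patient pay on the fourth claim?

Claim 1 — $6,020: $1,450 to deductible, leaving $4,570; 30% of $4,570 = $1,371. Patient pays $2,821; OOP now $2,821.
Claim 2 — $1,250: 30% coinsurance on $1,250 = $375. Patient owes $375 (running OOP $3,196).
Claim 3 — $6,787: deductible already satisfied, so patient's share is 30% × $6,787 = $2,036.10. Cost to patient: $2,036.10. OOP to date $5,232.10.
Claim 4 — $3,995: 30% coinsurance on $3,995 = $1,198.50. That would push OOP to $6,430.60, over the $6,100 cap, so patient pays $6,100 − $5,232.10 = $867.90.

$867.90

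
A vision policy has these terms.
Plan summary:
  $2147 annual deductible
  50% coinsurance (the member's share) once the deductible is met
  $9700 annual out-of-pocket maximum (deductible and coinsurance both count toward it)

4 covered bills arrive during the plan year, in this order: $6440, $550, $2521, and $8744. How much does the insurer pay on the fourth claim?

$4873

#1 ($6440): deductible takes $2147, $4293 remains; 50% of $4293 = $2146.50. Member owes $4293.50 (running OOP $4293.50). Insurer: $6440 − $4293.50 = $2146.50.
#2 ($550): 50% coinsurance on $550 = $275. Member pays $275; OOP now $4568.50. Plan pays $550 − $275 = $275.
#3 ($2521): deductible met; 50% of $2521 = $1260.50. Cost to member: $1260.50. OOP to date $5829. Insurer: $2521 − $1260.50 = $1260.50.
#4 ($8744): 50% coinsurance on $8744 = $4372. OOP would hit $10201 > $9700, so the cap limits the member to $9700 − $5829 = $3871. Plan pays $8744 − $3871 = $4873.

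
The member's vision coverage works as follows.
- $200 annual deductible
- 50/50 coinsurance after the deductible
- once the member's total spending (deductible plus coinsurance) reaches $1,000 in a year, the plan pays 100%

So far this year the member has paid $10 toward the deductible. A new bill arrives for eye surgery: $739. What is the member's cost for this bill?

$464.50

Remaining deductible: $200 − $10 = $190.
The remaining $549 (= $739 − $190) moves to coinsurance.
Coinsurance: $549 × 50% = $274.50.
Member responsibility before any cap: $190 + $274.50 = $464.50.
Year-to-date out-of-pocket becomes $10 + $464.50 = $474.50, still under the $1,000 maximum, so no cap applies.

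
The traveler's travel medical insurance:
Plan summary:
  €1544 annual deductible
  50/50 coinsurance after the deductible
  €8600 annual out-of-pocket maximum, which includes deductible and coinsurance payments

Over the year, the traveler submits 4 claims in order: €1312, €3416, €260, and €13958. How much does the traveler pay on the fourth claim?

Claim 1 (€1312): all of it applies to the deductible. Cost to traveler: €1312. OOP to date €1312.
Claim 2 (€3416): €232 to deductible, leaving €3184; traveler's 50% is €1592. Traveler pays €1824; OOP now €3136.
Claim 3 (€260): deductible met; 50% of €260 = €130. Traveler owes €130 (running OOP €3266).
Claim 4 (€13958): deductible met; 50% of €13958 = €6979. OOP would hit €10245 > €8600, so the cap limits the traveler to €8600 − €3266 = €5334.

€5334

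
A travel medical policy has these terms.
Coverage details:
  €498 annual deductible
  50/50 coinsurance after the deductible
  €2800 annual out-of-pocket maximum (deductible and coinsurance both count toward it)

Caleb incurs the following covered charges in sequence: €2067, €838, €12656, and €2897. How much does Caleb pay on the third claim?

€1098.50

Claim 1 — €2067: deductible takes €498, €1569 remains; traveler's 50% is €784.50. Traveler owes €1282.50 (running OOP €1282.50).
Claim 2 — €838: deductible already satisfied, so traveler's share is 50% × €838 = €419. Cost to traveler: €419. OOP to date €1701.50.
Claim 3 — €12656: deductible already satisfied, so traveler's share is 50% × €12656 = €6328. OOP would hit €8029.50 > €2800, so the cap limits the traveler to €2800 − €1701.50 = €1098.50.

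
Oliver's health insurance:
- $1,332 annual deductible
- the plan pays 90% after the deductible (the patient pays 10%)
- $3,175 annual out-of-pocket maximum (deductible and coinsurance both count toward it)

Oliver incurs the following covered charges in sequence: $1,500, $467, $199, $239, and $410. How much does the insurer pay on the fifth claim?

Claim 1 — $1,500: deductible takes $1,332, $168 remains; 10% of $168 = $16.80. Cost to patient: $1,348.80. OOP to date $1,348.80. Plan pays $1,500 − $1,348.80 = $151.20.
Claim 2 — $467: deductible met; 10% of $467 = $46.70. Cost to patient: $46.70. OOP to date $1,395.50. Insurer: $467 − $46.70 = $420.30.
Claim 3 — $199: deductible already satisfied, so patient's share is 10% × $199 = $19.90. Patient pays $19.90; OOP now $1,415.40. Plan pays $199 − $19.90 = $179.10.
Claim 4 — $239: 10% coinsurance on $239 = $23.90. Cost to patient: $23.90. OOP to date $1,439.30. Plan pays $239 − $23.90 = $215.10.
Claim 5 — $410: deductible already satisfied, so patient's share is 10% × $410 = $41. Patient pays $41; OOP now $1,480.30. Plan pays $410 − $41 = $369.

$369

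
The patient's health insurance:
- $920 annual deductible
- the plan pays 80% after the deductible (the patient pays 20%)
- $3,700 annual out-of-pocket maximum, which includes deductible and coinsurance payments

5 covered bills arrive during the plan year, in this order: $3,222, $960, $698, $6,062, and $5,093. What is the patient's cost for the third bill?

$139.60

Claim 1 ($3,222): $920 finishes the deductible; $2,302 goes to coinsurance; 20% of $2,302 = $460.40. Cost to patient: $1,380.40. OOP to date $1,380.40.
Claim 2 ($960): deductible met; 20% of $960 = $192. Patient pays $192; OOP now $1,572.40.
Claim 3 ($698): deductible met; 20% of $698 = $139.60. Patient pays $139.60; OOP now $1,712.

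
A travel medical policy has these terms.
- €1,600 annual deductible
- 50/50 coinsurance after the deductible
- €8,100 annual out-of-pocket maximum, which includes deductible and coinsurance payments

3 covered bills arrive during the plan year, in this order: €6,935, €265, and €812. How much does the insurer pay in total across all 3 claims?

€3,206

#1 (€6,935): €1,600 finishes the deductible; €5,335 goes to coinsurance; 50% of €5,335 = €2,667.50. Traveler pays €4,267.50; OOP now €4,267.50. Insurer: €6,935 − €4,267.50 = €2,667.50.
#2 (€265): deductible met; 50% of €265 = €132.50. Cost to traveler: €132.50. OOP to date €4,400. Insurer: €265 − €132.50 = €132.50.
#3 (€812): deductible already satisfied, so traveler's share is 50% × €812 = €406. Traveler owes €406 (running OOP €4,806). Insurer: €812 − €406 = €406.
Insurer total: €2,667.50 + €132.50 + €406 = €3,206.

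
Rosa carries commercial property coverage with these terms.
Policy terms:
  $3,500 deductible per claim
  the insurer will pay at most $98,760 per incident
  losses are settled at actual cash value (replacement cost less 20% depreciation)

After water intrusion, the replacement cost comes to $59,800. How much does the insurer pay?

At 20% depreciation, ACV = $59,800 − $11,960 = $47,840.
After the deductible, $47,840 − $3,500 = $44,340 remains.
That's under the $98,760 cap, so the insurer reimburses the full $44,340.

$44,340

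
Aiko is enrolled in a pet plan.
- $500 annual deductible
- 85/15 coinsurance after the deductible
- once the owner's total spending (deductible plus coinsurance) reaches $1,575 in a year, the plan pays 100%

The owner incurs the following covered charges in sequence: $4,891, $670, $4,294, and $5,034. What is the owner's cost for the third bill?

$315.85

#1 ($4,891): $500 finishes the deductible; $4,391 goes to coinsurance; 15% of $4,391 = $658.65. Owner owes $1,158.65 (running OOP $1,158.65).
#2 ($670): deductible already satisfied, so owner's share is 15% × $670 = $100.50. Owner owes $100.50 (running OOP $1,259.15).
#3 ($4,294): deductible already satisfied, so owner's share is 15% × $4,294 = $644.10. That would push OOP to $1,903.25, over the $1,575 cap, so owner pays $1,575 − $1,259.15 = $315.85.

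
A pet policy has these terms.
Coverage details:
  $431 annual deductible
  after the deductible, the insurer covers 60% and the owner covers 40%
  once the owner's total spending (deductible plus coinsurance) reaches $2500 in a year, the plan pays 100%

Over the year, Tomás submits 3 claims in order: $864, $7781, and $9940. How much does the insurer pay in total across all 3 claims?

Claim 1 — $864: $431 finishes the deductible; $433 goes to coinsurance; 40% of $433 = $173.20. Cost to owner: $604.20. OOP to date $604.20. Plan pays $864 − $604.20 = $259.80.
Claim 2 — $7781: 40% coinsurance on $7781 = $3112.40. Adding that to $604.20 gives $3716.60, past the $2500 cap; owner pays only $2500 − $604.20 = $1895.80. Plan pays $7781 − $1895.80 = $5885.20.
Claim 3 — $9940: deductible already satisfied, so owner's share is 40% × $9940 = $3976. OOP would hit $6476 > $2500, so the cap limits the owner to $2500 − $2500 = $0. Plan pays $9940 − $0 = $9940.
Insurer total: $259.80 + $5885.20 + $9940 = $16085.

$16085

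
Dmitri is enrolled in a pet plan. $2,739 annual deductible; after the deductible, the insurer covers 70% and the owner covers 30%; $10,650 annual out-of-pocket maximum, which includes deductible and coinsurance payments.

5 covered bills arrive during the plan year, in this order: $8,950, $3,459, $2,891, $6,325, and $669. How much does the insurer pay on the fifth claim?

$468.30

Bill 1, $8,950: deductible takes $2,739, $6,211 remains; owner's 30% is $1,863.30. Owner pays $4,602.30; OOP now $4,602.30. Plan pays $8,950 − $4,602.30 = $4,347.70.
Bill 2, $3,459: deductible met; 30% of $3,459 = $1,037.70. Owner pays $1,037.70; OOP now $5,640. Insurer: $3,459 − $1,037.70 = $2,421.30.
Bill 3, $2,891: 30% coinsurance on $2,891 = $867.30. Cost to owner: $867.30. OOP to date $6,507.30. Plan pays $2,891 − $867.30 = $2,023.70.
Bill 4, $6,325: deductible already satisfied, so owner's share is 30% × $6,325 = $1,897.50. Owner owes $1,897.50 (running OOP $8,404.80). Insurer: $6,325 − $1,897.50 = $4,427.50.
Bill 5, $669: 30% coinsurance on $669 = $200.70. Owner pays $200.70; OOP now $8,605.50. Plan pays $669 − $200.70 = $468.30.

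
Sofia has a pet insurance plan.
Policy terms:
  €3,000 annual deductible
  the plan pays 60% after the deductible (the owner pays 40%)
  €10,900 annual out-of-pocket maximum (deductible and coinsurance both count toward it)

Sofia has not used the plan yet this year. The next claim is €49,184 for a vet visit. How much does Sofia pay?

€10,900

Deductible not yet touched, so the first €3,000 of the bill goes to the deductible.
After the €3,000 deductible portion, €49,184 − €3,000 = €46,184 is subject to coinsurance.
Owner's 40% share of €46,184 is €18,473.60.
That puts the owner's cost at €3,000 + €18,473.60 = €21,473.60 before any cap.
That would bring total out-of-pocket to €21,473.60, past the €10,900 cap. The owner is capped at €10,900 − €0 = €10,900 on this claim.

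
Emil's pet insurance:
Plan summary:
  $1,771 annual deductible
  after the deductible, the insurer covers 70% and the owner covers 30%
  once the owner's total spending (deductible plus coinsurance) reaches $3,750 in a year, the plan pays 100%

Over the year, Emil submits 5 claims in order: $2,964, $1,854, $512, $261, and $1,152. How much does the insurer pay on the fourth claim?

$182.70

#1 ($2,964): $1,771 to deductible, leaving $1,193; owner's 30% is $357.90. Cost to owner: $2,128.90. OOP to date $2,128.90. Insurer: $2,964 − $2,128.90 = $835.10.
#2 ($1,854): deductible met; 30% of $1,854 = $556.20. Cost to owner: $556.20. OOP to date $2,685.10. Plan pays $1,854 − $556.20 = $1,297.80.
#3 ($512): 30% coinsurance on $512 = $153.60. Owner owes $153.60 (running OOP $2,838.70). Insurer: $512 − $153.60 = $358.40.
#4 ($261): 30% coinsurance on $261 = $78.30. Owner owes $78.30 (running OOP $2,917). Plan pays $261 − $78.30 = $182.70.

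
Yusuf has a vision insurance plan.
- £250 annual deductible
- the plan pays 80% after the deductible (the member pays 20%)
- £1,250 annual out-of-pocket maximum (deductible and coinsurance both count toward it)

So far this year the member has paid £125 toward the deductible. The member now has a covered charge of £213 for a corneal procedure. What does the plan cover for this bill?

Deductible still to meet: £250 − £125 = £125.
After the £125 deductible portion, £213 − £125 = £88 is subject to coinsurance.
20% of £88 = £17.60 falls to the member.
That puts the member's cost at £125 + £17.60 = £142.60 before any cap.
Year-to-date out-of-pocket becomes £125 + £142.60 = £267.60, still under the £1,250 maximum, so no cap applies.
The insurer covers the remainder: £213 − £142.60 = £70.40.

£70.40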